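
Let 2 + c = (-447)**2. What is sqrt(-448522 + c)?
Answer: 3*I*sqrt(27635) ≈ 498.71*I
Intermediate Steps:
c = 199807 (c = -2 + (-447)**2 = -2 + 199809 = 199807)
sqrt(-448522 + c) = sqrt(-448522 + 199807) = sqrt(-248715) = 3*I*sqrt(27635)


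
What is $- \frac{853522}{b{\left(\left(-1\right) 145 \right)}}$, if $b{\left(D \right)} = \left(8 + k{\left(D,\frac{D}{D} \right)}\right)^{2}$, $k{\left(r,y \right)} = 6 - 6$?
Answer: $- \frac{426761}{32} \approx -13336.0$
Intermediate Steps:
$k{\left(r,y \right)} = 0$ ($k{\left(r,y \right)} = 6 - 6 = 0$)
$b{\left(D \right)} = 64$ ($b{\left(D \right)} = \left(8 + 0\right)^{2} = 8^{2} = 64$)
$- \frac{853522}{b{\left(\left(-1\right) 145 \right)}} = - \frac{853522}{64} = \left(-853522\right) \frac{1}{64} = - \frac{426761}{32}$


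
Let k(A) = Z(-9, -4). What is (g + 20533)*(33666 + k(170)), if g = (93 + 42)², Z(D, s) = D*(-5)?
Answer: 1306570938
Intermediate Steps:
Z(D, s) = -5*D
k(A) = 45 (k(A) = -5*(-9) = 45)
g = 18225 (g = 135² = 18225)
(g + 20533)*(33666 + k(170)) = (18225 + 20533)*(33666 + 45) = 38758*33711 = 1306570938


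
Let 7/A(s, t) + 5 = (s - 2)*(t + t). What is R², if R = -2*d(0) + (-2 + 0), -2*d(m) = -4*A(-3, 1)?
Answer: 4/225 ≈ 0.017778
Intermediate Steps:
A(s, t) = 7/(-5 + 2*t*(-2 + s)) (A(s, t) = 7/(-5 + (s - 2)*(t + t)) = 7/(-5 + (-2 + s)*(2*t)) = 7/(-5 + 2*t*(-2 + s)))
d(m) = -14/15 (d(m) = -(-2)*7/(-5 - 4*1 + 2*(-3)*1) = -(-2)*7/(-5 - 4 - 6) = -(-2)*7/(-15) = -(-2)*7*(-1/15) = -(-2)*(-7)/15 = -½*28/15 = -14/15)
R = -2/15 (R = -2*(-14/15) + (-2 + 0) = 28/15 - 2 = -2/15 ≈ -0.13333)
R² = (-2/15)² = 4/225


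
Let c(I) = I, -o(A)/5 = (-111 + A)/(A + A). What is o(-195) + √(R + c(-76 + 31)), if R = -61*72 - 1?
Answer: -51/13 + I*√4438 ≈ -3.9231 + 66.618*I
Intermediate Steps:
o(A) = -5*(-111 + A)/(2*A) (o(A) = -5*(-111 + A)/(A + A) = -5*(-111 + A)/(2*A))
R = -4393 (R = -4392 - 1 = -4393)
o(-195) + √(R + c(-76 + 31)) = (5/2)*(111 - 1*(-195))/(-195) + √(-4393 + (-76 + 31)) = (5/2)*(-1/195)*(111 + 195) + √(-4393 - 45) = (5/2)*(-1/195)*306 + √(-4438) = -51/13 + I*√4438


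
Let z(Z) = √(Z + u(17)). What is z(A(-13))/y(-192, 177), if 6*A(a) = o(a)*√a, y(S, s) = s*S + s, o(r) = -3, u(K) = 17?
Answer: -√(68 - 2*I*√13)/67614 ≈ -0.00012213 + 6.4576e-6*I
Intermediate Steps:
y(S, s) = s + S*s (y(S, s) = S*s + s = s + S*s)
A(a) = -√a/2 (A(a) = (-3*√a)/6 = -√a/2)
z(Z) = √(17 + Z) (z(Z) = √(Z + 17) = √(17 + Z))
z(A(-13))/y(-192, 177) = √(17 - I*√13/2)/((177*(1 - 192))) = √(17 - I*√13/2)/((177*(-191))) = √(17 - I*√13/2)/(-33807) = √(17 - I*√13/2)*(-1/33807) = -√(17 - I*√13/2)/33807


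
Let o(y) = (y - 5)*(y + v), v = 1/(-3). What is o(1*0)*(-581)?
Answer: -2905/3 ≈ -968.33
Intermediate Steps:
v = -⅓ ≈ -0.33333
o(y) = (-5 + y)*(-⅓ + y) (o(y) = (y - 5)*(y - ⅓) = (-5 + y)*(-⅓ + y))
o(1*0)*(-581) = (5/3 + (1*0)² - 16*0/3)*(-581) = (5/3 + 0² - 16/3*0)*(-581) = (5/3 + 0 + 0)*(-581) = (5/3)*(-581) = -2905/3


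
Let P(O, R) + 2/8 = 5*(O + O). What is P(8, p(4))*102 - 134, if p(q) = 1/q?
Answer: 16001/2 ≈ 8000.5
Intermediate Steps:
P(O, R) = -¼ + 10*O (P(O, R) = -¼ + 5*(O + O) = -¼ + 5*(2*O) = -¼ + 10*O)
P(8, p(4))*102 - 134 = (-¼ + 10*8)*102 - 134 = (-¼ + 80)*102 - 134 = (319/4)*102 - 134 = 16269/2 - 134 = 16001/2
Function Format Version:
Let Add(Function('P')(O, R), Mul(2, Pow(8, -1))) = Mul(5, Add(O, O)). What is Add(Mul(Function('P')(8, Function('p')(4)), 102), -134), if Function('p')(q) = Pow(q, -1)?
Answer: Rational(16001, 2) ≈ 8000.5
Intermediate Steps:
Function('P')(O, R) = Add(Rational(-1, 4), Mul(10, O)) (Function('P')(O, R) = Add(Rational(-1, 4), Mul(5, Add(O, O))) = Add(Rational(-1, 4), Mul(5, Mul(2, O))) = Add(Rational(-1, 4), Mul(10, O)))
Add(Mul(Function('P')(8, Function('p')(4)), 102), -134) = Add(Mul(Add(Rational(-1, 4), Mul(10, 8)), 102), -134) = Add(Mul(Add(Rational(-1, 4), 80), 102), -134) = Add(Mul(Rational(319, 4), 102), -134) = Add(Rational(16269, 2), -134) = Rational(16001, 2)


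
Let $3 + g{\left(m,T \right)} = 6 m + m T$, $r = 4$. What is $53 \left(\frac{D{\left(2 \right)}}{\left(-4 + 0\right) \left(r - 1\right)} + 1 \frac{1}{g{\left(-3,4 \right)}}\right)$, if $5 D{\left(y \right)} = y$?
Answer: $- \frac{371}{110} \approx -3.3727$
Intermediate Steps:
$g{\left(m,T \right)} = -3 + 6 m + T m$ ($g{\left(m,T \right)} = -3 + \left(6 m + m T\right) = -3 + \left(6 m + T m\right) = -3 + 6 m + T m$)
$D{\left(y \right)} = \frac{y}{5}$
$53 \left(\frac{D{\left(2 \right)}}{\left(-4 + 0\right) \left(r - 1\right)} + 1 \frac{1}{g{\left(-3,4 \right)}}\right) = 53 \left(\frac{\frac{1}{5} \cdot 2}{\left(-4 + 0\right) \left(4 - 1\right)} + 1 \frac{1}{-3 + 6 \left(-3\right) + 4 \left(-3\right)}\right) = 53 \left(\frac{2}{5 \left(\left(-4\right) 3\right)} + 1 \frac{1}{-3 - 18 - 12}\right) = 53 \left(\frac{2}{5 \left(-12\right)} + 1 \frac{1}{-33}\right) = 53 \left(\frac{2}{5} \left(- \frac{1}{12}\right) + 1 \left(- \frac{1}{33}\right)\right) = 53 \left(- \frac{1}{30} - \frac{1}{33}\right) = 53 \left(- \frac{7}{110}\right) = - \frac{371}{110}$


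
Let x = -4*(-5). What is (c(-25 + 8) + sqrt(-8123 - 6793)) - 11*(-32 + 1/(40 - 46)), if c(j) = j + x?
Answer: 2141/6 + 2*I*sqrt(3729) ≈ 356.83 + 122.13*I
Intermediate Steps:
x = 20
c(j) = 20 + j (c(j) = j + 20 = 20 + j)
(c(-25 + 8) + sqrt(-8123 - 6793)) - 11*(-32 + 1/(40 - 46)) = ((20 + (-25 + 8)) + sqrt(-8123 - 6793)) - 11*(-32 + 1/(40 - 46)) = ((20 - 17) + sqrt(-14916)) - 11*(-32 + 1/(-6)) = (3 + 2*I*sqrt(3729)) - 11*(-32 - 1/6) = (3 + 2*I*sqrt(3729)) - 11*(-193/6) = (3 + 2*I*sqrt(3729)) + 2123/6 = 2141/6 + 2*I*sqrt(3729)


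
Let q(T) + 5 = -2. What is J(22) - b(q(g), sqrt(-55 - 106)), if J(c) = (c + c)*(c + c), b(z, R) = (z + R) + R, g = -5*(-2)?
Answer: 1943 - 2*I*sqrt(161) ≈ 1943.0 - 25.377*I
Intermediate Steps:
g = 10
q(T) = -7 (q(T) = -5 - 2 = -7)
b(z, R) = z + 2*R (b(z, R) = (R + z) + R = z + 2*R)
J(c) = 4*c**2 (J(c) = (2*c)*(2*c) = 4*c**2)
J(22) - b(q(g), sqrt(-55 - 106)) = 4*22**2 - (-7 + 2*sqrt(-55 - 106)) = 4*484 - (-7 + 2*sqrt(-161)) = 1936 - (-7 + 2*(I*sqrt(161))) = 1936 - (-7 + 2*I*sqrt(161)) = 1936 + (7 - 2*I*sqrt(161)) = 1943 - 2*I*sqrt(161)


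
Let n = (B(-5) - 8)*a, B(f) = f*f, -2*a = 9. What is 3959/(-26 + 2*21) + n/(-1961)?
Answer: 7764823/31376 ≈ 247.48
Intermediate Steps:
a = -9/2 (a = -½*9 = -9/2 ≈ -4.5000)
B(f) = f²
n = -153/2 (n = ((-5)² - 8)*(-9/2) = (25 - 8)*(-9/2) = 17*(-9/2) = -153/2 ≈ -76.500)
3959/(-26 + 2*21) + n/(-1961) = 3959/(-26 + 2*21) - 153/2/(-1961) = 3959/(-26 + 42) - 153/2*(-1/1961) = 3959/16 + 153/3922 = 7764823/31376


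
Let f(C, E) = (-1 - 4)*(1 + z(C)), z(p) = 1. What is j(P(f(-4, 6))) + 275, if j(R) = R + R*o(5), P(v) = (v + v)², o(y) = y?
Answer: 2675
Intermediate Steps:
f(C, E) = -10 (f(C, E) = (-1 - 4)*(1 + 1) = -5*2 = -10)
P(v) = 4*v² (P(v) = (2*v)² = 4*v²)
j(R) = 6*R (j(R) = R + R*5 = R + 5*R = 6*R)
j(P(f(-4, 6))) + 275 = 6*(4*(-10)²) + 275 = 6*(4*100) + 275 = 6*400 + 275 = 2400 + 275 = 2675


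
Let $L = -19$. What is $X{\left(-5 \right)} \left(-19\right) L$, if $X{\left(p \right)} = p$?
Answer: $-1805$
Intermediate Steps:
$X{\left(-5 \right)} \left(-19\right) L = \left(-5\right) \left(-19\right) \left(-19\right) = 95 \left(-19\right) = -1805$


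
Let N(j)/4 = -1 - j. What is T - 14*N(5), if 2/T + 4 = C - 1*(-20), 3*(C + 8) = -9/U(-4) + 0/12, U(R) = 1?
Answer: 1682/5 ≈ 336.40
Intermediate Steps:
C = -11 (C = -8 + (-9/1 + 0/12)/3 = -8 + (-9*1 + 0*(1/12))/3 = -8 + (-9 + 0)/3 = -8 + (⅓)*(-9) = -8 - 3 = -11)
N(j) = -4 - 4*j (N(j) = 4*(-1 - j) = -4 - 4*j)
T = ⅖ (T = 2/(-4 + (-11 - 1*(-20))) = 2/(-4 + (-11 + 20)) = 2/(-4 + 9) = 2/5 = 2*(⅕) = ⅖ ≈ 0.40000)
T - 14*N(5) = ⅖ - 14*(-4 - 4*5) = ⅖ - 14*(-4 - 20) = ⅖ - 14*(-24) = ⅖ + 336 = 1682/5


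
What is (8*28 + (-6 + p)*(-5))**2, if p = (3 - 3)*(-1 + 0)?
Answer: 64516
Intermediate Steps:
p = 0 (p = 0*(-1) = 0)
(8*28 + (-6 + p)*(-5))**2 = (8*28 + (-6 + 0)*(-5))**2 = (224 - 6*(-5))**2 = (224 + 30)**2 = 254**2 = 64516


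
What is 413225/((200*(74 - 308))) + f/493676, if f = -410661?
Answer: -2232181999/231040368 ≈ -9.6614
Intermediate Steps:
413225/((200*(74 - 308))) + f/493676 = 413225/((200*(74 - 308))) - 410661/493676 = 413225/((200*(-234))) - 410661*1/493676 = 413225/(-46800) - 410661/493676 = 413225*(-1/46800) - 410661/493676 = -16529/1872 - 410661/493676 = -2232181999/231040368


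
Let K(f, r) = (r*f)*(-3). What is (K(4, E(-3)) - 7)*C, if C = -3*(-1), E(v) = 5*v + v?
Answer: 627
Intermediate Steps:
E(v) = 6*v
C = 3
K(f, r) = -3*f*r (K(f, r) = (f*r)*(-3) = -3*f*r)
(K(4, E(-3)) - 7)*C = (-3*4*6*(-3) - 7)*3 = (-3*4*(-18) - 7)*3 = (216 - 7)*3 = 209*3 = 627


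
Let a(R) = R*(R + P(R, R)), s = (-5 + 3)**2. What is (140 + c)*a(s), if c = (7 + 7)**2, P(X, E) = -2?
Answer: 2688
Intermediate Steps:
s = 4 (s = (-2)**2 = 4)
a(R) = R*(-2 + R) (a(R) = R*(R - 2) = R*(-2 + R))
c = 196 (c = 14**2 = 196)
(140 + c)*a(s) = (140 + 196)*(4*(-2 + 4)) = 336*(4*2) = 336*8 = 2688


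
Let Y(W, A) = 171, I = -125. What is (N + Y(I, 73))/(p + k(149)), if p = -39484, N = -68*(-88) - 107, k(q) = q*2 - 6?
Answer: -252/1633 ≈ -0.15432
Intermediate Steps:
k(q) = -6 + 2*q (k(q) = 2*q - 6 = -6 + 2*q)
N = 5877 (N = 5984 - 107 = 5877)
(N + Y(I, 73))/(p + k(149)) = (5877 + 171)/(-39484 + (-6 + 2*149)) = 6048/(-39484 + (-6 + 298)) = 6048/(-39484 + 292) = 6048/(-39192) = 6048*(-1/39192) = -252/1633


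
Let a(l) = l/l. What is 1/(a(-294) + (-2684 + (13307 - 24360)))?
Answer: -1/13736 ≈ -7.2801e-5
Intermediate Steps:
a(l) = 1
1/(a(-294) + (-2684 + (13307 - 24360))) = 1/(1 + (-2684 + (13307 - 24360))) = 1/(1 + (-2684 - 11053)) = 1/(1 - 13737) = 1/(-13736) = -1/13736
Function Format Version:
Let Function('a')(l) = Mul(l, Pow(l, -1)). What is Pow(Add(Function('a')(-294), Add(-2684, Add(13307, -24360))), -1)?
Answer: Rational(-1, 13736) ≈ -7.2801e-5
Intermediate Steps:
Function('a')(l) = 1
Pow(Add(Function('a')(-294), Add(-2684, Add(13307, -24360))), -1) = Pow(Add(1, Add(-2684, Add(13307, -24360))), -1) = Pow(Add(1, Add(-2684, -11053)), -1) = Pow(Add(1, -13737), -1) = Pow(-13736, -1) = Rational(-1, 13736)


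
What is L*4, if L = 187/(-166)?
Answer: -374/83 ≈ -4.5060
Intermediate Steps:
L = -187/166 (L = 187*(-1/166) = -187/166 ≈ -1.1265)
L*4 = -187/166*4 = -374/83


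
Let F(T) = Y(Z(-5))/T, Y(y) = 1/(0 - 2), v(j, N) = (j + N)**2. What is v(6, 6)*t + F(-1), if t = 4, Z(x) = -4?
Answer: 1153/2 ≈ 576.50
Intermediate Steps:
v(j, N) = (N + j)**2
Y(y) = -1/2 (Y(y) = 1/(-2) = -1/2)
F(T) = -1/(2*T)
v(6, 6)*t + F(-1) = (6 + 6)**2*4 - 1/2/(-1) = 12**2*4 - 1/2*(-1) = 144*4 + 1/2 = 576 + 1/2 = 1153/2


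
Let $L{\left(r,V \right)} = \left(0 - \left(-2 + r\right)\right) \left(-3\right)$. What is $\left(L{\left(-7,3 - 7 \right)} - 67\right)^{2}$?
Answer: $8836$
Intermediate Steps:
$L{\left(r,V \right)} = -6 + 3 r$ ($L{\left(r,V \right)} = \left(2 - r\right) \left(-3\right) = -6 + 3 r$)
$\left(L{\left(-7,3 - 7 \right)} - 67\right)^{2} = \left(\left(-6 + 3 \left(-7\right)\right) - 67\right)^{2} = \left(\left(-6 - 21\right) - 67\right)^{2} = \left(-27 - 67\right)^{2} = \left(-94\right)^{2} = 8836$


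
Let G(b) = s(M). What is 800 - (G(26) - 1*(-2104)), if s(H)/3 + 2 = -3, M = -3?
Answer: -1289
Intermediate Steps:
s(H) = -15 (s(H) = -6 + 3*(-3) = -6 - 9 = -15)
G(b) = -15
800 - (G(26) - 1*(-2104)) = 800 - (-15 - 1*(-2104)) = 800 - (-15 + 2104) = 800 - 1*2089 = 800 - 2089 = -1289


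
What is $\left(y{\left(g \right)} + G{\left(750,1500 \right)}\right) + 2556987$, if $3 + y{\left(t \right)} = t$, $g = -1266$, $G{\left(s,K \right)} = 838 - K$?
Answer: $2555056$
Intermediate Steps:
$y{\left(t \right)} = -3 + t$
$\left(y{\left(g \right)} + G{\left(750,1500 \right)}\right) + 2556987 = \left(\left(-3 - 1266\right) + \left(838 - 1500\right)\right) + 2556987 = \left(-1269 + \left(838 - 1500\right)\right) + 2556987 = \left(-1269 - 662\right) + 2556987 = -1931 + 2556987 = 2555056$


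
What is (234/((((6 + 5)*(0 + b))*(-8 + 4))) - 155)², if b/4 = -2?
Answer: 737828569/30976 ≈ 23819.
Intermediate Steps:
b = -8 (b = 4*(-2) = -8)
(234/((((6 + 5)*(0 + b))*(-8 + 4))) - 155)² = (234/((((6 + 5)*(0 - 8))*(-8 + 4))) - 155)² = (234/(((11*(-8))*(-4))) - 155)² = (234/((-88*(-4))) - 155)² = (234/352 - 155)² = (234*(1/352) - 155)² = (117/176 - 155)² = (-27163/176)² = 737828569/30976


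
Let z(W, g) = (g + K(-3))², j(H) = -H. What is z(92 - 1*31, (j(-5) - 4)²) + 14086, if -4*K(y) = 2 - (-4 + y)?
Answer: 225401/16 ≈ 14088.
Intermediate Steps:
K(y) = -3/2 + y/4 (K(y) = -(2 - (-4 + y))/4 = -(2 + (4 - y))/4 = -(6 - y)/4 = -3/2 + y/4)
z(W, g) = (-9/4 + g)² (z(W, g) = (g + (-3/2 + (¼)*(-3)))² = (g + (-3/2 - ¾))² = (g - 9/4)² = (-9/4 + g)²)
z(92 - 1*31, (j(-5) - 4)²) + 14086 = (-9 + 4*(-1*(-5) - 4)²)²/16 + 14086 = (-9 + 4*(5 - 4)²)²/16 + 14086 = (-9 + 4*1²)²/16 + 14086 = (-9 + 4*1)²/16 + 14086 = (-9 + 4)²/16 + 14086 = (1/16)*(-5)² + 14086 = (1/16)*25 + 14086 = 25/16 + 14086 = 225401/16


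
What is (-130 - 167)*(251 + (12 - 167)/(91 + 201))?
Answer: -21721689/292 ≈ -74389.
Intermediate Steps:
(-130 - 167)*(251 + (12 - 167)/(91 + 201)) = -297*(251 - 155/292) = -297*73137/292 = -21721689/292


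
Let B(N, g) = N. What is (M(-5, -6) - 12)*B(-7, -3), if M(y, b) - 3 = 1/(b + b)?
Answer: 763/12 ≈ 63.583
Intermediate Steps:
M(y, b) = 3 + 1/(2*b) (M(y, b) = 3 + 1/(b + b) = 3 + 1/(2*b))
(M(-5, -6) - 12)*B(-7, -3) = ((3 + (½)/(-6)) - 12)*(-7) = ((3 + (½)*(-⅙)) - 12)*(-7) = ((3 - 1/12) - 12)*(-7) = (35/12 - 12)*(-7) = -109/12*(-7) = 763/12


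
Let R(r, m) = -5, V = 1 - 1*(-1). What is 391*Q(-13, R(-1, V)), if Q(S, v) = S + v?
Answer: -7038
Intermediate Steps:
V = 2 (V = 1 + 1 = 2)
391*Q(-13, R(-1, V)) = 391*(-13 - 5) = 391*(-18) = -7038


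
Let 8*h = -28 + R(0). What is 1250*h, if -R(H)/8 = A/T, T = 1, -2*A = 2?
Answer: -3125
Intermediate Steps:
A = -1 (A = -1/2*2 = -1)
R(H) = 8 (R(H) = -(-8)/1 = -(-8) = -8*(-1) = 8)
h = -5/2 (h = (-28 + 8)/8 = (1/8)*(-20) = -5/2 ≈ -2.5000)
1250*h = 1250*(-5/2) = -3125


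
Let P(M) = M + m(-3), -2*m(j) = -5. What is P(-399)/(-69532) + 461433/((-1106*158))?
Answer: -2286790841/867898424 ≈ -2.6349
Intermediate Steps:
m(j) = 5/2 (m(j) = -1/2*(-5) = 5/2)
P(M) = 5/2 + M (P(M) = M + 5/2 = 5/2 + M)
P(-399)/(-69532) + 461433/((-1106*158)) = (5/2 - 399)/(-69532) + 461433/((-1106*158)) = -793/2*(-1/69532) + 461433/(-174748) = 793/139064 + 461433*(-1/174748) = 793/139064 - 65919/24964 = -2286790841/867898424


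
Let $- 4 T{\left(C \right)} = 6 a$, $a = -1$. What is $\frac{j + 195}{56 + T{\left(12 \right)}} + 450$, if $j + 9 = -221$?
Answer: $\frac{10336}{23} \approx 449.39$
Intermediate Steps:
$j = -230$ ($j = -9 - 221 = -230$)
$T{\left(C \right)} = \frac{3}{2}$ ($T{\left(C \right)} = - \frac{6 \left(-1\right)}{4} = \left(- \frac{1}{4}\right) \left(-6\right) = \frac{3}{2}$)
$\frac{j + 195}{56 + T{\left(12 \right)}} + 450 = \frac{-230 + 195}{56 + \frac{3}{2}} + 450 = - \frac{35}{\frac{115}{2}} + 450 = \left(-35\right) \frac{2}{115} + 450 = - \frac{14}{23} + 450 = \frac{10336}{23}$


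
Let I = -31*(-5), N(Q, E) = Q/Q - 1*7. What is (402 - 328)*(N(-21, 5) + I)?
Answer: 11026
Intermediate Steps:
N(Q, E) = -6 (N(Q, E) = 1 - 7 = -6)
I = 155
(402 - 328)*(N(-21, 5) + I) = (402 - 328)*(-6 + 155) = 74*149 = 11026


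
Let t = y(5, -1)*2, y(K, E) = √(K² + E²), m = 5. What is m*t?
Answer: 10*√26 ≈ 50.990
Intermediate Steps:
y(K, E) = √(E² + K²)
t = 2*√26 (t = √((-1)² + 5²)*2 = √(1 + 25)*2 = √26*2 = 2*√26 ≈ 10.198)
m*t = 5*(2*√26) = 10*√26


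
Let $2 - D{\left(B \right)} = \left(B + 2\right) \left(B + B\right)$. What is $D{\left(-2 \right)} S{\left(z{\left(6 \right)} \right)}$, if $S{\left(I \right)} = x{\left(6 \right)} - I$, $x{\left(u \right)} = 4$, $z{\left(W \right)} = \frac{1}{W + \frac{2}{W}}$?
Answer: $\frac{146}{19} \approx 7.6842$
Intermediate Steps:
$S{\left(I \right)} = 4 - I$
$D{\left(B \right)} = 2 - 2 B \left(2 + B\right)$ ($D{\left(B \right)} = 2 - \left(B + 2\right) \left(B + B\right) = 2 - \left(2 + B\right) 2 B = 2 - 2 B \left(2 + B\right)$)
$D{\left(-2 \right)} S{\left(z{\left(6 \right)} \right)} = \left(2 - -8 - 2 \left(-2\right)^{2}\right) \left(4 - \frac{6}{2 + 6^{2}}\right) = \left(2 + 8 - 8\right) \left(4 - \frac{6}{2 + 36}\right) = \left(2 + 8 - 8\right) \left(4 - \frac{6}{38}\right) = 2 \left(4 - 6 \cdot \frac{1}{38}\right) = 2 \left(4 - \frac{3}{19}\right) = 2 \cdot \frac{73}{19} = \frac{146}{19}$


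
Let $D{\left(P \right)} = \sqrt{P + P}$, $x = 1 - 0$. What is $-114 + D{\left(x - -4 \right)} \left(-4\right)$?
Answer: $-114 - 4 \sqrt{10} \approx -126.65$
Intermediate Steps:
$x = 1$ ($x = 1 + 0 = 1$)
$D{\left(P \right)} = \sqrt{2} \sqrt{P}$ ($D{\left(P \right)} = \sqrt{2 P} = \sqrt{2} \sqrt{P}$)
$-114 + D{\left(x - -4 \right)} \left(-4\right) = -114 + \sqrt{2} \sqrt{1 - -4} \left(-4\right) = -114 + \sqrt{2} \sqrt{1 + 4} \left(-4\right) = -114 + \sqrt{2} \sqrt{5} \left(-4\right) = -114 + \sqrt{10} \left(-4\right) = -114 - 4 \sqrt{10}$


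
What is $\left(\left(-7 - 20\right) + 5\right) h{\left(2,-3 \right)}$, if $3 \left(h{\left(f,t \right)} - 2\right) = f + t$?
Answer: $- \frac{110}{3} \approx -36.667$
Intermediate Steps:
$h{\left(f,t \right)} = 2 + \frac{f}{3} + \frac{t}{3}$ ($h{\left(f,t \right)} = 2 + \frac{f + t}{3} = 2 + \left(\frac{f}{3} + \frac{t}{3}\right) = 2 + \frac{f}{3} + \frac{t}{3}$)
$\left(\left(-7 - 20\right) + 5\right) h{\left(2,-3 \right)} = \left(\left(-7 - 20\right) + 5\right) \left(2 + \frac{1}{3} \cdot 2 + \frac{1}{3} \left(-3\right)\right) = \left(\left(-7 - 20\right) + 5\right) \left(2 + \frac{2}{3} - 1\right) = \left(-27 + 5\right) \frac{5}{3} = \left(-22\right) \frac{5}{3} = - \frac{110}{3}$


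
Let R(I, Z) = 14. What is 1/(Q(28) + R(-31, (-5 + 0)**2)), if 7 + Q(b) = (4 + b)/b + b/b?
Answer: 7/64 ≈ 0.10938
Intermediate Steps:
Q(b) = -6 + (4 + b)/b (Q(b) = -7 + ((4 + b)/b + b/b) = -7 + ((4 + b)/b + 1) = -7 + (1 + (4 + b)/b) = -6 + (4 + b)/b)
1/(Q(28) + R(-31, (-5 + 0)**2)) = 1/((-5 + 4/28) + 14) = 1/((-5 + 4*(1/28)) + 14) = 1/((-5 + 1/7) + 14) = 1/(-34/7 + 14) = 1/(64/7) = 7/64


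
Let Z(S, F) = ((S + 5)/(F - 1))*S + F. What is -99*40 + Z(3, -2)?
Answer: -3970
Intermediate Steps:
Z(S, F) = F + S*(5 + S)/(-1 + F) (Z(S, F) = ((5 + S)/(-1 + F))*S + F = S*(5 + S)/(-1 + F) + F = F + S*(5 + S)/(-1 + F))
-99*40 + Z(3, -2) = -99*40 + ((-2)**2 + 3**2 - 1*(-2) + 5*3)/(-1 - 2) = -3960 + (4 + 9 + 2 + 15)/(-3) = -3960 - 1/3*30 = -3960 - 10 = -3970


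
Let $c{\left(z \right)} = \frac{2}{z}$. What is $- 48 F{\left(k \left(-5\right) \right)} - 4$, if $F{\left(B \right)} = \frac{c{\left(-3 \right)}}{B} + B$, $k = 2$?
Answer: $\frac{2364}{5} \approx 472.8$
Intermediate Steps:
$F{\left(B \right)} = B - \frac{2}{3 B}$ ($F{\left(B \right)} = \frac{2 \frac{1}{-3}}{B} + B = \frac{2 \left(- \frac{1}{3}\right)}{B} + B = - \frac{2}{3 B} + B = B - \frac{2}{3 B}$)
$- 48 F{\left(k \left(-5\right) \right)} - 4 = - 48 \left(2 \left(-5\right) - \frac{2}{3 \cdot 2 \left(-5\right)}\right) - 4 = - 48 \left(-10 - \frac{2}{3 \left(-10\right)}\right) - 4 = - 48 \left(-10 - - \frac{1}{15}\right) - 4 = - 48 \left(-10 + \frac{1}{15}\right) - 4 = \left(-48\right) \left(- \frac{149}{15}\right) - 4 = \frac{2384}{5} - 4 = \frac{2364}{5}$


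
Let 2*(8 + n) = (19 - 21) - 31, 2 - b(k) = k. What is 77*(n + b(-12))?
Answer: -1617/2 ≈ -808.50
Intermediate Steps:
b(k) = 2 - k
n = -49/2 (n = -8 + ((19 - 21) - 31)/2 = -8 + (-2 - 31)/2 = -8 + (½)*(-33) = -8 - 33/2 = -49/2 ≈ -24.500)
77*(n + b(-12)) = 77*(-49/2 + (2 - 1*(-12))) = 77*(-49/2 + (2 + 12)) = 77*(-49/2 + 14) = 77*(-21/2) = -1617/2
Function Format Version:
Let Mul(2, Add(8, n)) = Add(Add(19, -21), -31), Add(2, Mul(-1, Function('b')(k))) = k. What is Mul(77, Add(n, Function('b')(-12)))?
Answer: Rational(-1617, 2) ≈ -808.50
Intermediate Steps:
Function('b')(k) = Add(2, Mul(-1, k))
n = Rational(-49, 2) (n = Add(-8, Mul(Rational(1, 2), Add(Add(19, -21), -31))) = Add(-8, Mul(Rational(1, 2), Add(-2, -31))) = Add(-8, Mul(Rational(1, 2), -33)) = Add(-8, Rational(-33, 2)) = Rational(-49, 2) ≈ -24.500)
Mul(77, Add(n, Function('b')(-12))) = Mul(77, Add(Rational(-49, 2), Add(2, Mul(-1, -12)))) = Mul(77, Add(Rational(-49, 2), Add(2, 12))) = Mul(77, Add(Rational(-49, 2), 14)) = Mul(77, Rational(-21, 2)) = Rational(-1617, 2)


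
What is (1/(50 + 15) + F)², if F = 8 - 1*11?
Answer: 37636/4225 ≈ 8.9079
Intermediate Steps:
F = -3 (F = 8 - 11 = -3)
(1/(50 + 15) + F)² = (1/(50 + 15) - 3)² = (1/65 - 3)² = (-194/65)² = 37636/4225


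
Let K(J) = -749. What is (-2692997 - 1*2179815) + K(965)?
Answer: -4873561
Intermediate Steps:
(-2692997 - 1*2179815) + K(965) = (-2692997 - 1*2179815) - 749 = (-2692997 - 2179815) - 749 = -4872812 - 749 = -4873561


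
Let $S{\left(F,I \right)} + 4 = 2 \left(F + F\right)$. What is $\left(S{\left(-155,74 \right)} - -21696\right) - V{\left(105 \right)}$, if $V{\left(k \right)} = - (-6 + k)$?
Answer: $21171$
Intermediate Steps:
$S{\left(F,I \right)} = -4 + 4 F$ ($S{\left(F,I \right)} = -4 + 2 \left(F + F\right) = -4 + 2 \cdot 2 F = -4 + 4 F$)
$V{\left(k \right)} = 6 - k$
$\left(S{\left(-155,74 \right)} - -21696\right) - V{\left(105 \right)} = \left(\left(-4 + 4 \left(-155\right)\right) - -21696\right) - \left(6 - 105\right) = \left(\left(-4 - 620\right) + 21696\right) - \left(6 - 105\right) = \left(-624 + 21696\right) - -99 = 21072 + 99 = 21171$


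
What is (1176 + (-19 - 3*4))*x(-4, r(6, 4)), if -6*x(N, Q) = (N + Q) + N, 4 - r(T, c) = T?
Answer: 5725/3 ≈ 1908.3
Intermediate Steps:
r(T, c) = 4 - T
x(N, Q) = -N/3 - Q/6 (x(N, Q) = -((N + Q) + N)/6 = -(Q + 2*N)/6 = -N/3 - Q/6)
(1176 + (-19 - 3*4))*x(-4, r(6, 4)) = (1176 + (-19 - 3*4))*(-1/3*(-4) - (4 - 1*6)/6) = (1176 + (-19 - 12))*(4/3 - (4 - 6)/6) = (1176 - 31)*(4/3 - 1/6*(-2)) = 1145*(4/3 + 1/3) = 1145*(5/3) = 5725/3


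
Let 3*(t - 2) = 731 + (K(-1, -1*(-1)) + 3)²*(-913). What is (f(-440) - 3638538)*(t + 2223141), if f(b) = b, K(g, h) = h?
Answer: -24219407305856/3 ≈ -8.0731e+12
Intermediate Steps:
t = -13871/3 (t = 2 + (731 + (-1*(-1) + 3)²*(-913))/3 = 2 + (731 + (1 + 3)²*(-913))/3 = 2 + (731 + 4²*(-913))/3 = 2 + (731 + 16*(-913))/3 = 2 + (731 - 14608)/3 = 2 + (⅓)*(-13877) = 2 - 13877/3 = -13871/3 ≈ -4623.7)
(f(-440) - 3638538)*(t + 2223141) = (-440 - 3638538)*(-13871/3 + 2223141) = -3638978*6655552/3 = -24219407305856/3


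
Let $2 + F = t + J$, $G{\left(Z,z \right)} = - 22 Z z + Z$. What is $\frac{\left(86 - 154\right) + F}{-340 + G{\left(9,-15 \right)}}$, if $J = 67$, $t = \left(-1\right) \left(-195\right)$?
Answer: $\frac{192}{2639} \approx 0.072755$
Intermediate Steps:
$t = 195$
$G{\left(Z,z \right)} = Z - 22 Z z$ ($G{\left(Z,z \right)} = - 22 Z z + Z = Z - 22 Z z$)
$F = 260$ ($F = -2 + \left(195 + 67\right) = -2 + 262 = 260$)
$\frac{\left(86 - 154\right) + F}{-340 + G{\left(9,-15 \right)}} = \frac{\left(86 - 154\right) + 260}{-340 + 9 \left(1 - -330\right)} = \frac{\left(86 - 154\right) + 260}{-340 + 9 \left(1 + 330\right)} = \frac{-68 + 260}{-340 + 9 \cdot 331} = \frac{192}{-340 + 2979} = \frac{192}{2639}$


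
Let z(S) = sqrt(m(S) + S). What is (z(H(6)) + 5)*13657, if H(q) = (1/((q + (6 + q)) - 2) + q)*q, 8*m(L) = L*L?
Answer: 68285 + 13657*sqrt(206610)/32 ≈ 2.6228e+5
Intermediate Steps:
m(L) = L**2/8 (m(L) = (L*L)/8 = L**2/8)
H(q) = q*(q + 1/(4 + 2*q)) (H(q) = (1/((6 + 2*q) - 2) + q)*q = (1/(4 + 2*q) + q)*q = (q + 1/(4 + 2*q))*q = q*(q + 1/(4 + 2*q)))
z(S) = sqrt(S + S**2/8) (z(S) = sqrt(S**2/8 + S) = sqrt(S + S**2/8))
(z(H(6)) + 5)*13657 = (sqrt(2)*sqrt(((1/2)*6*(1 + 2*6**2 + 4*6)/(2 + 6))*(8 + (1/2)*6*(1 + 2*6**2 + 4*6)/(2 + 6)))/4 + 5)*13657 = (sqrt(2)*sqrt(((1/2)*6*(1 + 2*36 + 24)/8)*(8 + (1/2)*6*(1 + 2*36 + 24)/8))/4 + 5)*13657 = (sqrt(2)*sqrt(((1/2)*6*(1/8)*(1 + 72 + 24))*(8 + (1/2)*6*(1/8)*(1 + 72 + 24)))/4 + 5)*13657 = (sqrt(2)*sqrt(((1/2)*6*(1/8)*97)*(8 + (1/2)*6*(1/8)*97))/4 + 5)*13657 = (sqrt(2)*sqrt(291*(8 + 291/8)/8)/4 + 5)*13657 = (sqrt(2)*sqrt((291/8)*(355/8))/4 + 5)*13657 = (sqrt(2)*sqrt(103305/64)/4 + 5)*13657 = (sqrt(2)*(sqrt(103305)/8)/4 + 5)*13657 = (sqrt(206610)/32 + 5)*13657 = (5 + sqrt(206610)/32)*13657 = 68285 + 13657*sqrt(206610)/32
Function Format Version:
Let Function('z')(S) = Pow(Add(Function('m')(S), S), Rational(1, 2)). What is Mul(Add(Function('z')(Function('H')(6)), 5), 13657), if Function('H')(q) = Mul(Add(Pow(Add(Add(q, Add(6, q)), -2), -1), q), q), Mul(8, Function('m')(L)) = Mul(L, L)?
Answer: Add(68285, Mul(Rational(13657, 32), Pow(206610, Rational(1, 2)))) ≈ 2.6228e+5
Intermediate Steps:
Function('m')(L) = Mul(Rational(1, 8), Pow(L, 2)) (Function('m')(L) = Mul(Rational(1, 8), Mul(L, L)) = Mul(Rational(1, 8), Pow(L, 2)))
Function('H')(q) = Mul(q, Add(q, Pow(Add(4, Mul(2, q)), -1))) (Function('H')(q) = Mul(Add(Pow(Add(Add(6, Mul(2, q)), -2), -1), q), q) = Mul(Add(Pow(Add(4, Mul(2, q)), -1), q), q) = Mul(Add(q, Pow(Add(4, Mul(2, q)), -1)), q) = Mul(q, Add(q, Pow(Add(4, Mul(2, q)), -1))))
Function('z')(S) = Pow(Add(S, Mul(Rational(1, 8), Pow(S, 2))), Rational(1, 2)) (Function('z')(S) = Pow(Add(Mul(Rational(1, 8), Pow(S, 2)), S), Rational(1, 2)) = Pow(Add(S, Mul(Rational(1, 8), Pow(S, 2))), Rational(1, 2)))
Mul(Add(Function('z')(Function('H')(6)), 5), 13657) = Mul(Add(Mul(Rational(1, 4), Pow(2, Rational(1, 2)), Pow(Mul(Mul(Rational(1, 2), 6, Pow(Add(2, 6), -1), Add(1, Mul(2, Pow(6, 2)), Mul(4, 6))), Add(8, Mul(Rational(1, 2), 6, Pow(Add(2, 6), -1), Add(1, Mul(2, Pow(6, 2)), Mul(4, 6))))), Rational(1, 2))), 5), 13657) = Mul(Add(Mul(Rational(1, 4), Pow(2, Rational(1, 2)), Pow(Mul(Mul(Rational(1, 2), 6, Pow(8, -1), Add(1, Mul(2, 36), 24)), Add(8, Mul(Rational(1, 2), 6, Pow(8, -1), Add(1, Mul(2, 36), 24)))), Rational(1, 2))), 5), 13657) = Mul(Add(Mul(Rational(1, 4), Pow(2, Rational(1, 2)), Pow(Mul(Mul(Rational(1, 2), 6, Rational(1, 8), Add(1, 72, 24)), Add(8, Mul(Rational(1, 2), 6, Rational(1, 8), Add(1, 72, 24)))), Rational(1, 2))), 5), 13657) = Mul(Add(Mul(Rational(1, 4), Pow(2, Rational(1, 2)), Pow(Mul(Mul(Rational(1, 2), 6, Rational(1, 8), 97), Add(8, Mul(Rational(1, 2), 6, Rational(1, 8), 97))), Rational(1, 2))), 5), 13657) = Mul(Add(Mul(Rational(1, 4), Pow(2, Rational(1, 2)), Pow(Mul(Rational(291, 8), Add(8, Rational(291, 8))), Rational(1, 2))), 5), 13657) = Mul(Add(Mul(Rational(1, 4), Pow(2, Rational(1, 2)), Pow(Mul(Rational(291, 8), Rational(355, 8)), Rational(1, 2))), 5), 13657) = Mul(Add(Mul(Rational(1, 4), Pow(2, Rational(1, 2)), Pow(Rational(103305, 64), Rational(1, 2))), 5), 13657) = Mul(Add(Mul(Rational(1, 4), Pow(2, Rational(1, 2)), Mul(Rational(1, 8), Pow(103305, Rational(1, 2)))), 5), 13657) = Mul(Add(Mul(Rational(1, 32), Pow(206610, Rational(1, 2))), 5), 13657) = Mul(Add(5, Mul(Rational(1, 32), Pow(206610, Rational(1, 2)))), 13657) = Add(68285, Mul(Rational(13657, 32), Pow(206610, Rational(1, 2))))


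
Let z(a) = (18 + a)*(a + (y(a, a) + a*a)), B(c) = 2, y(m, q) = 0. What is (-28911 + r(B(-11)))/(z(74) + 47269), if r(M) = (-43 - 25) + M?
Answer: -2229/42913 ≈ -0.051942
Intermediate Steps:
r(M) = -68 + M
z(a) = (18 + a)*(a + a²) (z(a) = (18 + a)*(a + (0 + a*a)) = (18 + a)*(a + (0 + a²)) = (18 + a)*(a + a²))
(-28911 + r(B(-11)))/(z(74) + 47269) = (-28911 + (-68 + 2))/(74*(18 + 74² + 19*74) + 47269) = (-28911 - 66)/(74*(18 + 5476 + 1406) + 47269) = -28977/(74*6900 + 47269) = -28977/(510600 + 47269) = -28977/557869 = -28977*1/557869 = -2229/42913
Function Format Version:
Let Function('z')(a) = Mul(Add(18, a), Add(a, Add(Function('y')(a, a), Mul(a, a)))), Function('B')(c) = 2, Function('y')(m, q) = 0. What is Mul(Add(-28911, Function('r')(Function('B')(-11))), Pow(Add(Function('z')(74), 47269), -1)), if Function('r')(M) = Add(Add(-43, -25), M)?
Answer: Rational(-2229, 42913) ≈ -0.051942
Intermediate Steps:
Function('r')(M) = Add(-68, M)
Function('z')(a) = Mul(Add(18, a), Add(a, Pow(a, 2))) (Function('z')(a) = Mul(Add(18, a), Add(a, Add(0, Mul(a, a)))) = Mul(Add(18, a), Add(a, Add(0, Pow(a, 2)))) = Mul(Add(18, a), Add(a, Pow(a, 2))))
Mul(Add(-28911, Function('r')(Function('B')(-11))), Pow(Add(Function('z')(74), 47269), -1)) = Mul(Add(-28911, Add(-68, 2)), Pow(Add(Mul(74, Add(18, Pow(74, 2), Mul(19, 74))), 47269), -1)) = Mul(Add(-28911, -66), Pow(Add(Mul(74, Add(18, 5476, 1406)), 47269), -1)) = Mul(-28977, Pow(Add(Mul(74, 6900), 47269), -1)) = Mul(-28977, Pow(Add(510600, 47269), -1)) = Mul(-28977, Pow(557869, -1)) = Mul(-28977, Rational(1, 557869)) = Rational(-2229, 42913)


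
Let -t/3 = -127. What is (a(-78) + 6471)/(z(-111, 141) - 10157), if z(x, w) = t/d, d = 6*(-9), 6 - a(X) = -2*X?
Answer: -113778/182953 ≈ -0.62190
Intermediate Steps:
a(X) = 6 + 2*X (a(X) = 6 - (-2)*X = 6 + 2*X)
t = 381 (t = -3*(-127) = 381)
d = -54
z(x, w) = -127/18 (z(x, w) = 381/(-54) = 381*(-1/54) = -127/18)
(a(-78) + 6471)/(z(-111, 141) - 10157) = ((6 + 2*(-78)) + 6471)/(-127/18 - 10157) = ((6 - 156) + 6471)/(-182953/18) = (-150 + 6471)*(-18/182953) = 6321*(-18/182953) = -113778/182953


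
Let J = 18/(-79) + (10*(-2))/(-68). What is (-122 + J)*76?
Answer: -12445532/1343 ≈ -9267.0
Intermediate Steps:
J = 89/1343 (J = 18*(-1/79) - 20*(-1/68) = -18/79 + 5/17 = 89/1343 ≈ 0.066270)
(-122 + J)*76 = (-122 + 89/1343)*76 = -163757/1343*76 = -12445532/1343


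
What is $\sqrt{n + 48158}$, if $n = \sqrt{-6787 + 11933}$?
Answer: $\sqrt{48158 + \sqrt{5146}} \approx 219.61$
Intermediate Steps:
$n = \sqrt{5146} \approx 71.736$
$\sqrt{n + 48158} = \sqrt{\sqrt{5146} + 48158} = \sqrt{48158 + \sqrt{5146}}$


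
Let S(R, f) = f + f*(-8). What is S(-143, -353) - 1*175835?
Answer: -173364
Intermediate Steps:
S(R, f) = -7*f (S(R, f) = f - 8*f = -7*f)
S(-143, -353) - 1*175835 = -7*(-353) - 1*175835 = 2471 - 175835 = -173364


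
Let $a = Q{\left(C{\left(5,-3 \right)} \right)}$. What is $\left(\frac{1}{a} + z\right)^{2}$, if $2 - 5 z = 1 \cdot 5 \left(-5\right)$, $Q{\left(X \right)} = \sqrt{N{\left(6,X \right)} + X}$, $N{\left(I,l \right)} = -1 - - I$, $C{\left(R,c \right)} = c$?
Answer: $\frac{1483}{50} + \frac{27 \sqrt{2}}{5} \approx 37.297$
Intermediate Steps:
$N{\left(I,l \right)} = -1 + I$
$Q{\left(X \right)} = \sqrt{5 + X}$ ($Q{\left(X \right)} = \sqrt{\left(-1 + 6\right) + X} = \sqrt{5 + X}$)
$a = \sqrt{2}$ ($a = \sqrt{5 - 3} = \sqrt{2} \approx 1.4142$)
$z = \frac{27}{5}$ ($z = \frac{2}{5} - \frac{1 \cdot 5 \left(-5\right)}{5} = \frac{2}{5} - \frac{5 \left(-5\right)}{5} = \frac{2}{5} - -5 = \frac{2}{5} + 5 = \frac{27}{5} \approx 5.4$)
$\left(\frac{1}{a} + z\right)^{2} = \left(\frac{1}{\sqrt{2}} + \frac{27}{5}\right)^{2} = \left(\frac{\sqrt{2}}{2} + \frac{27}{5}\right)^{2} = \left(\frac{27}{5} + \frac{\sqrt{2}}{2}\right)^{2}$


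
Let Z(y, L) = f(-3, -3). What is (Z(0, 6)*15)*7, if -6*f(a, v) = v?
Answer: 105/2 ≈ 52.500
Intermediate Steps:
f(a, v) = -v/6
Z(y, L) = 1/2 (Z(y, L) = -1/6*(-3) = 1/2)
(Z(0, 6)*15)*7 = ((1/2)*15)*7 = (15/2)*7 = 105/2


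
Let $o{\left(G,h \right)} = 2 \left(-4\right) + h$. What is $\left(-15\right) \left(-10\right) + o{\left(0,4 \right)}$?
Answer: $146$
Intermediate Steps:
$o{\left(G,h \right)} = -8 + h$
$\left(-15\right) \left(-10\right) + o{\left(0,4 \right)} = \left(-15\right) \left(-10\right) + \left(-8 + 4\right) = 150 - 4 = 146$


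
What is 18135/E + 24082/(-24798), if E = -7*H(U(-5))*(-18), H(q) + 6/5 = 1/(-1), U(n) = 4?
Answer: -126774239/1909446 ≈ -66.393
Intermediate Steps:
H(q) = -11/5 (H(q) = -6/5 + 1/(-1) = -6/5 - 1 = -11/5)
E = -1386/5 (E = -7*(-11/5)*(-18) = (77/5)*(-18) = -1386/5 ≈ -277.20)
18135/E + 24082/(-24798) = 18135/(-1386/5) + 24082/(-24798) = 18135*(-5/1386) + 24082*(-1/24798) = -10075/154 - 12041/12399 = -126774239/1909446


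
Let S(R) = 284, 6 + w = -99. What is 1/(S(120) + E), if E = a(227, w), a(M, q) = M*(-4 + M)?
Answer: 1/50905 ≈ 1.9644e-5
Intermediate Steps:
w = -105 (w = -6 - 99 = -105)
E = 50621 (E = 227*(-4 + 227) = 227*223 = 50621)
1/(S(120) + E) = 1/(284 + 50621) = 1/50905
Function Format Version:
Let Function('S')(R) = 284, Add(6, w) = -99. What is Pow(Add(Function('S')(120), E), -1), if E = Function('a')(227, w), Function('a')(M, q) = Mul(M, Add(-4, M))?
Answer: Rational(1, 50905) ≈ 1.9644e-5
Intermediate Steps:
w = -105 (w = Add(-6, -99) = -105)
E = 50621 (E = Mul(227, Add(-4, 227)) = Mul(227, 223) = 50621)
Pow(Add(Function('S')(120), E), -1) = Pow(Add(284, 50621), -1) = Pow(50905, -1) = Rational(1, 50905)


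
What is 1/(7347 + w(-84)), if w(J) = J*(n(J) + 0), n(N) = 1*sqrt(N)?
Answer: 2449/18190371 + 56*I*sqrt(21)/18190371 ≈ 0.00013463 + 1.4108e-5*I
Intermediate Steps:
n(N) = sqrt(N)
w(J) = J**(3/2) (w(J) = J*(sqrt(J) + 0) = J*sqrt(J) = J**(3/2))
1/(7347 + w(-84)) = 1/(7347 + (-84)**(3/2)) = 1/(7347 - 168*I*sqrt(21))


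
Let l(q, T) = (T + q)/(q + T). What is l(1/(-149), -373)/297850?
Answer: 1/297850 ≈ 3.3574e-6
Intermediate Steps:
l(q, T) = 1 (l(q, T) = (T + q)/(T + q) = 1)
l(1/(-149), -373)/297850 = 1/297850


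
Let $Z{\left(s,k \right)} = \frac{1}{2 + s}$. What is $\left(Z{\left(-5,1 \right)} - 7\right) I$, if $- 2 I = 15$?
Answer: $55$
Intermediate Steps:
$I = - \frac{15}{2}$ ($I = \left(- \frac{1}{2}\right) 15 = - \frac{15}{2} \approx -7.5$)
$\left(Z{\left(-5,1 \right)} - 7\right) I = \left(\frac{1}{2 - 5} - 7\right) \left(- \frac{15}{2}\right) = \left(\frac{1}{-3} - 7\right) \left(- \frac{15}{2}\right) = \left(- \frac{1}{3} - 7\right) \left(- \frac{15}{2}\right) = \left(- \frac{22}{3}\right) \left(- \frac{15}{2}\right) = 55$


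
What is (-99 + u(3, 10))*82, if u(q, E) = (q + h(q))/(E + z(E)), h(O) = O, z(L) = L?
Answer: -40467/5 ≈ -8093.4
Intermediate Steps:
u(q, E) = q/E (u(q, E) = (q + q)/(E + E) = (2*q)/((2*E)) = (2*q)*(1/(2*E)) = q/E)
(-99 + u(3, 10))*82 = (-99 + 3/10)*82 = -987/10*82 = -40467/5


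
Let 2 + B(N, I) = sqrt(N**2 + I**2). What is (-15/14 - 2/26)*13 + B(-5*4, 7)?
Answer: -237/14 + sqrt(449) ≈ 4.2610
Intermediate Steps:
B(N, I) = -2 + sqrt(I**2 + N**2) (B(N, I) = -2 + sqrt(N**2 + I**2) = -2 + sqrt(I**2 + N**2))
(-15/14 - 2/26)*13 + B(-5*4, 7) = (-15/14 - 2/26)*13 + (-2 + sqrt(7**2 + (-5*4)**2)) = (-15*1/14 - 2*1/26)*13 + (-2 + sqrt(49 + (-20)**2)) = (-15/14 - 1/13)*13 + (-2 + sqrt(49 + 400)) = -209/182*13 + (-2 + sqrt(449)) = -209/14 + (-2 + sqrt(449)) = -237/14 + sqrt(449)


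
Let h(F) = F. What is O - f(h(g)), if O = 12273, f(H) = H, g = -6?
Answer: 12279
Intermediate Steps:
O - f(h(g)) = 12273 - 1*(-6) = 12273 + 6 = 12279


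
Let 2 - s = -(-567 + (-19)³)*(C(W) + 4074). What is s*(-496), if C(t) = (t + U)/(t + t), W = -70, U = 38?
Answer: 525230608288/35 ≈ 1.5007e+10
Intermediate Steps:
C(t) = (38 + t)/(2*t) (C(t) = (t + 38)/(t + t) = (38 + t)/((2*t)) = (38 + t)*(1/(2*t)) = (38 + t)/(2*t))
s = -1058932678/35 (s = 2 - (-1)*(-567 + (-19)³)*((½)*(38 - 70)/(-70) + 4074) = 2 - (-1)*(-567 - 6859)*((½)*(-1/70)*(-32) + 4074) = 2 - (-1)*(-7426*(8/35 + 4074)) = 2 - (-1)*(-7426*142598/35) = 2 - (-1)*(-1058932748)/35 = 2 - 1*1058932748/35 = 2 - 1058932748/35 = -1058932678/35 ≈ -3.0255e+7)
s*(-496) = -1058932678/35*(-496) = 525230608288/35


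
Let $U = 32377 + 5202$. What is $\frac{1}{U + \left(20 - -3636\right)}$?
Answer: $\frac{1}{41235} \approx 2.4251 \cdot 10^{-5}$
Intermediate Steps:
$U = 37579$
$\frac{1}{U + \left(20 - -3636\right)} = \frac{1}{37579 + \left(20 - -3636\right)} = \frac{1}{37579 + \left(20 + 3636\right)} = \frac{1}{37579 + 3656} = \frac{1}{41235}$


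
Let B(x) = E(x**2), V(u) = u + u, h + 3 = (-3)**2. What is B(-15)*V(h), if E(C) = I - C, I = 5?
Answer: -2640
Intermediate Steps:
h = 6 (h = -3 + (-3)**2 = -3 + 9 = 6)
V(u) = 2*u
E(C) = 5 - C
B(x) = 5 - x**2
B(-15)*V(h) = (5 - 1*(-15)**2)*(2*6) = (5 - 1*225)*12 = (5 - 225)*12 = -220*12 = -2640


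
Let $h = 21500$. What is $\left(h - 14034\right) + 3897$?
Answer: $11363$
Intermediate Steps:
$\left(h - 14034\right) + 3897 = \left(21500 - 14034\right) + 3897 = 7466 + 3897 = 11363$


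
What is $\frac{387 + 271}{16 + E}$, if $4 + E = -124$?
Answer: $- \frac{47}{8} \approx -5.875$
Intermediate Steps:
$E = -128$ ($E = -4 - 124 = -128$)
$\frac{387 + 271}{16 + E} = \frac{387 + 271}{16 - 128} = \frac{658}{-112} = 658 \left(- \frac{1}{112}\right) = - \frac{47}{8}$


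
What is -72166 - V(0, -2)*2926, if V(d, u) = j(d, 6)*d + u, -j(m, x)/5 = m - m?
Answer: -66314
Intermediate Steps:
j(m, x) = 0 (j(m, x) = -5*(m - m) = -5*0 = 0)
V(d, u) = u (V(d, u) = 0*d + u = 0 + u = u)
-72166 - V(0, -2)*2926 = -72166 - (-2)*2926 = -72166 - 1*(-5852) = -72166 + 5852 = -66314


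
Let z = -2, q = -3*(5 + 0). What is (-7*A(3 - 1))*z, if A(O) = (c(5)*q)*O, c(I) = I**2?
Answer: -10500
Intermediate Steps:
q = -15 (q = -3*5 = -15)
A(O) = -375*O (A(O) = (5**2*(-15))*O = (25*(-15))*O = -375*O)
(-7*A(3 - 1))*z = -(-2625)*(3 - 1)*(-2) = -(-2625)*2*(-2) = -7*(-750)*(-2) = 5250*(-2) = -10500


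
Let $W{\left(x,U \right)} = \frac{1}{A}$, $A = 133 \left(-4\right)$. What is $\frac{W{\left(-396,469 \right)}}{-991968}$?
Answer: $\frac{1}{527726976} \approx 1.8949 \cdot 10^{-9}$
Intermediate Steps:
$A = -532$
$W{\left(x,U \right)} = - \frac{1}{532}$ ($W{\left(x,U \right)} = \frac{1}{-532} = - \frac{1}{532}$)
$\frac{W{\left(-396,469 \right)}}{-991968} = - \frac{1}{532 \left(-991968\right)} = \left(- \frac{1}{532}\right) \left(- \frac{1}{991968}\right) = \frac{1}{527726976}$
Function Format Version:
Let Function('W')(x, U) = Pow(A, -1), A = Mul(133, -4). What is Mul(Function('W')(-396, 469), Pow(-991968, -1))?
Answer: Rational(1, 527726976) ≈ 1.8949e-9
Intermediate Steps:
A = -532
Function('W')(x, U) = Rational(-1, 532) (Function('W')(x, U) = Pow(-532, -1) = Rational(-1, 532))
Mul(Function('W')(-396, 469), Pow(-991968, -1)) = Mul(Rational(-1, 532), Pow(-991968, -1)) = Mul(Rational(-1, 532), Rational(-1, 991968)) = Rational(1, 527726976)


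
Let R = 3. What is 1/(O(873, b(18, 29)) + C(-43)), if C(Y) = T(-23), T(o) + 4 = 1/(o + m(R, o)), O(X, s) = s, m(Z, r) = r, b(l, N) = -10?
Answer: -46/645 ≈ -0.071318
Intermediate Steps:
T(o) = -4 + 1/(2*o) (T(o) = -4 + 1/(o + o) = -4 + 1/(2*o))
C(Y) = -185/46 (C(Y) = -4 + (1/2)/(-23) = -4 + (1/2)*(-1/23) = -4 - 1/46 = -185/46)
1/(O(873, b(18, 29)) + C(-43)) = 1/(-10 - 185/46) = 1/(-645/46) = -46/645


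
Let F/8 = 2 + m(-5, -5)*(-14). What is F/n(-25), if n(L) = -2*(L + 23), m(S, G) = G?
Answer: 144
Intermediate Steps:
n(L) = -46 - 2*L (n(L) = -2*(23 + L) = -46 - 2*L)
F = 576 (F = 8*(2 - 5*(-14)) = 8*(2 + 70) = 8*72 = 576)
F/n(-25) = 576/(-46 - 2*(-25)) = 576/(-46 + 50) = 576/4 = 576*(¼) = 144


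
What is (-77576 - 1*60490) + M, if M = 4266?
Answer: -133800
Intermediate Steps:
(-77576 - 1*60490) + M = (-77576 - 1*60490) + 4266 = (-77576 - 60490) + 4266 = -138066 + 4266 = -133800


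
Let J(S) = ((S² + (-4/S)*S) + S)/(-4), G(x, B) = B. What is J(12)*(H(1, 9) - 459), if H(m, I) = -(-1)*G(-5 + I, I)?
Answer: 17100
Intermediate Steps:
H(m, I) = I (H(m, I) = -(-1)*I = I)
J(S) = 1 - S/4 - S²/4 (J(S) = ((S² - 4) + S)*(-¼) = ((-4 + S²) + S)*(-¼) = (-4 + S + S²)*(-¼) = 1 - S/4 - S²/4)
J(12)*(H(1, 9) - 459) = (1 - ¼*12 - ¼*12²)*(9 - 459) = (1 - 3 - ¼*144)*(-450) = (1 - 3 - 36)*(-450) = -38*(-450) = 17100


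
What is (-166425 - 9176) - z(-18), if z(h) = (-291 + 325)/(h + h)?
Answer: -3160801/18 ≈ -1.7560e+5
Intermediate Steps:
z(h) = 17/h (z(h) = 34/((2*h)) = 34*(1/(2*h)) = 17/h)
(-166425 - 9176) - z(-18) = (-166425 - 9176) - 17/(-18) = -175601 - 17*(-1)/18 = -175601 - 1*(-17/18) = -175601 + 17/18 = -3160801/18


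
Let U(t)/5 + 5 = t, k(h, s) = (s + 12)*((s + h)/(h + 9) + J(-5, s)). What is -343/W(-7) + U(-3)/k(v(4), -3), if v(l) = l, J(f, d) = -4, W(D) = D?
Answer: 23011/459 ≈ 50.133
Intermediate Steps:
k(h, s) = (-4 + (h + s)/(9 + h))*(12 + s) (k(h, s) = (s + 12)*((s + h)/(h + 9) - 4) = (12 + s)*((h + s)/(9 + h) - 4) = (12 + s)*(-4 + (h + s)/(9 + h)) = (-4 + (h + s)/(9 + h))*(12 + s))
U(t) = -25 + 5*t
-343/W(-7) + U(-3)/k(v(4), -3) = -343/(-7) + (-25 + 5*(-3))/(((-432 + (-3)² - 36*4 - 24*(-3) - 3*4*(-3))/(9 + 4))) = -343*(-⅐) + (-25 - 15)/(((-432 + 9 - 144 + 72 + 36)/13)) = 49 - 40/((1/13)*(-459)) = 49 - 40/(-459/13) = 49 - 40*(-13/459) = 49 + 520/459 = 23011/459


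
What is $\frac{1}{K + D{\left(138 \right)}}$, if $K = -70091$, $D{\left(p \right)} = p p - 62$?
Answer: $- \frac{1}{51109} \approx -1.9566 \cdot 10^{-5}$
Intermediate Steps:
$D{\left(p \right)} = -62 + p^{2}$ ($D{\left(p \right)} = p^{2} - 62 = -62 + p^{2}$)
$\frac{1}{K + D{\left(138 \right)}} = \frac{1}{-70091 - \left(62 - 138^{2}\right)} = \frac{1}{-70091 + \left(-62 + 19044\right)} = \frac{1}{-70091 + 18982} = \frac{1}{-51109} = - \frac{1}{51109}$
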